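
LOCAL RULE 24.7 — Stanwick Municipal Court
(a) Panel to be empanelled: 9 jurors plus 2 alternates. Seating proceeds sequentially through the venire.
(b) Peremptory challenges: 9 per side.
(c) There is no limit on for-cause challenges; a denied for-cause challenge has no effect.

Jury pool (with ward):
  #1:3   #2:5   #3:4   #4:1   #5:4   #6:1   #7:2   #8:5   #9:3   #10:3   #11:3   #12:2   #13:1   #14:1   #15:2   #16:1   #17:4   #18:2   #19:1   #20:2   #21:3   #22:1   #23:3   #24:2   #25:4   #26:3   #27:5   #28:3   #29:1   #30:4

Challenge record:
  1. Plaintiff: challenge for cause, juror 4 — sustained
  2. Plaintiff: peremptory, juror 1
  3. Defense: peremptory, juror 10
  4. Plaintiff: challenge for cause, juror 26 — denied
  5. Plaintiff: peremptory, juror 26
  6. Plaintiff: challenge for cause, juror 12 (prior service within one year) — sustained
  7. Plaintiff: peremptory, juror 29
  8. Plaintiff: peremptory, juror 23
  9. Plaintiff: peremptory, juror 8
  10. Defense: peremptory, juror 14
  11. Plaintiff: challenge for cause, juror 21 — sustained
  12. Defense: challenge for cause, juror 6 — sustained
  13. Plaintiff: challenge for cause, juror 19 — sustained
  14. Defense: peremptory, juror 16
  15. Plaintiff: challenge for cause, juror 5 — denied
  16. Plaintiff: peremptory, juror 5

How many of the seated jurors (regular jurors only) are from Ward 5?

1

Removed: #1, #4, #5, #6, #8, #10, #12, #14, #16, #19, #21, #23, #26, #29.
Seated jurors 1–9: #2, #3, #7, #9, #11, #13, #15, #17, #18 (alternates #20, #22 not counted).
Of those, in Ward 5: #2 → 1.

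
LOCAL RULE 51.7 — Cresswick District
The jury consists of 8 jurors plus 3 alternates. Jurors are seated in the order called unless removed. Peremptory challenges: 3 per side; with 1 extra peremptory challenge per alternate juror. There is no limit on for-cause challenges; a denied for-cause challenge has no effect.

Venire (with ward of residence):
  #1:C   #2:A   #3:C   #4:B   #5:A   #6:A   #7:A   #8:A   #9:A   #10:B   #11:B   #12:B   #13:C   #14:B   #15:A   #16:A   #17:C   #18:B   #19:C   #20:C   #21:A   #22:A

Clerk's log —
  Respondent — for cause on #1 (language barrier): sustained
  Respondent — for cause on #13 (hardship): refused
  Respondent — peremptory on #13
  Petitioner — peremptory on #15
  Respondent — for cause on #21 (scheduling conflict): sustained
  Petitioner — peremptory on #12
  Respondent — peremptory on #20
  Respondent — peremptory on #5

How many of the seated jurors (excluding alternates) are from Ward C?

1

Removed: #1, #5, #12, #13, #15, #20, #21.
Seated jurors 1–8: #2, #3, #4, #6, #7, #8, #9, #10 (alternates #11, #14, #16 not counted).
Of those, in Ward C: #3 → 1.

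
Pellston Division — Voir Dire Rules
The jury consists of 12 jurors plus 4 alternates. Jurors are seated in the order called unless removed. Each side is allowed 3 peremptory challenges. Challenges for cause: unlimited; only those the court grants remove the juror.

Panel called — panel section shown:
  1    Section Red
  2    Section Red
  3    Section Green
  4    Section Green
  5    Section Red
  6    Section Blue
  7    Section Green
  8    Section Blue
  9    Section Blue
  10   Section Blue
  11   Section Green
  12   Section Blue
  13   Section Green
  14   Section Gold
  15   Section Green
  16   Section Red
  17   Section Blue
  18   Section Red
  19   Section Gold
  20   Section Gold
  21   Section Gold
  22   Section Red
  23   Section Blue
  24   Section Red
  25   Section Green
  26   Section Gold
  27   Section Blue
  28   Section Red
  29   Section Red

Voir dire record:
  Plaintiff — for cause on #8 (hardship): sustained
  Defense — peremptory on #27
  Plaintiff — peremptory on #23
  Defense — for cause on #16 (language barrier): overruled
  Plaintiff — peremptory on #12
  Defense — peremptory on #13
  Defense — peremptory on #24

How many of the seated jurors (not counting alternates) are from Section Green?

5

Removed: #8, #12, #13, #23, #24, #27.
Seated jurors 1–12: #1, #2, #3, #4, #5, #6, #7, #9, #10, #11, #14, #15 (alternates #16, #17, #18, #19 not counted).
Of those, in Section Green: #3, #4, #7, #11, #15 → 5.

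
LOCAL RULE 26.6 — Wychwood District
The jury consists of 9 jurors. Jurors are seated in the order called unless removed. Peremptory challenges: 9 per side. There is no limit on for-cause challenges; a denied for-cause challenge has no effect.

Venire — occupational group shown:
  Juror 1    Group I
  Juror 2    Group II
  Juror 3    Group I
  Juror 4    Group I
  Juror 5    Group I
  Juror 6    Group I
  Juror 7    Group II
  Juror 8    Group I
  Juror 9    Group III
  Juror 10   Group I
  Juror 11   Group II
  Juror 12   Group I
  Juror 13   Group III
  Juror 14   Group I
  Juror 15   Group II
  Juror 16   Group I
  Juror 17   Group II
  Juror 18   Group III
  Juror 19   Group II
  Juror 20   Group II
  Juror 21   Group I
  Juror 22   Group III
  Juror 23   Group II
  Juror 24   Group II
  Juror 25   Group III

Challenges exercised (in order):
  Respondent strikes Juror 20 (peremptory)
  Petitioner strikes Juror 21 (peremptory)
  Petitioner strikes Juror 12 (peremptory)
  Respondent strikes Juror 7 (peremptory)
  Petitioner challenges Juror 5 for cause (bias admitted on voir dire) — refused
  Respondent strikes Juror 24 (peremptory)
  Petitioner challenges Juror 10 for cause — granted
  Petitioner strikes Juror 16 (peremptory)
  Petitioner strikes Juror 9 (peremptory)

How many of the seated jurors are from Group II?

2

Removed: #7, #9, #10, #12, #16, #20, #21, #24.
Seated jurors 1–9: #1, #2, #3, #4, #5, #6, #8, #11, #13.
Of those, in Group II: #2, #11 → 2.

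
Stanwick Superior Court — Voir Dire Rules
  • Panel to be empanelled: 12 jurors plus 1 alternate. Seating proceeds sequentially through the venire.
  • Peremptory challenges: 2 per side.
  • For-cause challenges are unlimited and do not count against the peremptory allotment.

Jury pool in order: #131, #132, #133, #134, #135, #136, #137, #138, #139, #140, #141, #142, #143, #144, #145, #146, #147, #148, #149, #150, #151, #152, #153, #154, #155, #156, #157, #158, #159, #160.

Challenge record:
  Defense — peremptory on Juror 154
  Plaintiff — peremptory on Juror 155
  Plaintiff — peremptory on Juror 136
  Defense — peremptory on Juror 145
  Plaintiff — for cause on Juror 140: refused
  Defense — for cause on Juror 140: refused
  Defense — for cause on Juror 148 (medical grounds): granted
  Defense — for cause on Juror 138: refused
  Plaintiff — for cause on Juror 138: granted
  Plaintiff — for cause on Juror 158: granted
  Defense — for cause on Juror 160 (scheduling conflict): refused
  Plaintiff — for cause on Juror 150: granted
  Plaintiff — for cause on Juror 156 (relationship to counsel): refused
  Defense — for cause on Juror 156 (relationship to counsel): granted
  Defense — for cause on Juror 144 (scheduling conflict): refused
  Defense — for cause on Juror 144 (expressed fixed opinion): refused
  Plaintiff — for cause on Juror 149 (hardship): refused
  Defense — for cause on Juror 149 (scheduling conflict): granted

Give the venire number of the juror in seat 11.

143

Removed: #136, #138, #145, #148, #149, #150, #154, #155, #156, #158. (#140, #144, #160 stay — for-cause denied.)
Filling seats in venire order through position 11: #131, #132, #133, #134, #135, #137, #139, #140, #141, #142, #143.
So seat 11 is #143.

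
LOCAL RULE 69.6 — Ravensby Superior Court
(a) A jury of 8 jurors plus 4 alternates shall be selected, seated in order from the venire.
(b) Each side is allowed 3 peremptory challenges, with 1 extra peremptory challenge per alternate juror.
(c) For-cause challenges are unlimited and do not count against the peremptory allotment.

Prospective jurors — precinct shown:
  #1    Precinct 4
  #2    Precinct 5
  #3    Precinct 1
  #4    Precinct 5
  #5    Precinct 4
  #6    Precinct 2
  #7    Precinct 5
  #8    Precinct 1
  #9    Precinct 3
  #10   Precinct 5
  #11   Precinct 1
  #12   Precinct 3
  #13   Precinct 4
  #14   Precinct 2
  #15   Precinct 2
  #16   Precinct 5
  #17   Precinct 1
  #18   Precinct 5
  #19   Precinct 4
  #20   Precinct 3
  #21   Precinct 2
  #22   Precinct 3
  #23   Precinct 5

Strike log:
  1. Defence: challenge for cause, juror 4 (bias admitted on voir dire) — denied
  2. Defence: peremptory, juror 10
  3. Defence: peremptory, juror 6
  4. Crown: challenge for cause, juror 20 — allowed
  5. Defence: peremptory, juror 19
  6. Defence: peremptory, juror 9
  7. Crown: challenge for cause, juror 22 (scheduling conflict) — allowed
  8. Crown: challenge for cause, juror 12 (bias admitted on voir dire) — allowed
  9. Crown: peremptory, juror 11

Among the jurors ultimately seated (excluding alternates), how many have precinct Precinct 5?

Removed: #6, #9, #10, #11, #12, #19, #20, #22.
Seated jurors 1–8: #1, #2, #3, #4, #5, #7, #8, #13 (alternates #14, #15, #16, #17 not counted).
Of those, in Precinct 5: #2, #4, #7 → 3.

3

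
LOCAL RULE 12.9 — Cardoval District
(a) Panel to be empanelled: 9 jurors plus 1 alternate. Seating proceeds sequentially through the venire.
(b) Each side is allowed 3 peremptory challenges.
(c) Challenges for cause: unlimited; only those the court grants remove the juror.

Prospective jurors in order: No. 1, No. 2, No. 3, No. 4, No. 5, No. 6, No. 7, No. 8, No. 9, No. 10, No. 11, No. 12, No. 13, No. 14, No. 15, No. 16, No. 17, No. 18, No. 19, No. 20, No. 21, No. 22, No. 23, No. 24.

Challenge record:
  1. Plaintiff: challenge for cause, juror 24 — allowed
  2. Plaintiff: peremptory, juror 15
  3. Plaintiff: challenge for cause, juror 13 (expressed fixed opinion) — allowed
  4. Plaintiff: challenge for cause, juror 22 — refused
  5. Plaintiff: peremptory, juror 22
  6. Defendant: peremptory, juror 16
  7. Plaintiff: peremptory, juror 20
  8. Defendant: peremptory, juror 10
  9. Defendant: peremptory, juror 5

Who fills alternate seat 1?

12

Removed: #5, #10, #13, #15, #16, #20, #22, #24.
Seating in order: seats 1–9 → #1, #2, #3, #4, #6, #7, #8, #9, #11; alternates → #12.
So alternate 1 is #12.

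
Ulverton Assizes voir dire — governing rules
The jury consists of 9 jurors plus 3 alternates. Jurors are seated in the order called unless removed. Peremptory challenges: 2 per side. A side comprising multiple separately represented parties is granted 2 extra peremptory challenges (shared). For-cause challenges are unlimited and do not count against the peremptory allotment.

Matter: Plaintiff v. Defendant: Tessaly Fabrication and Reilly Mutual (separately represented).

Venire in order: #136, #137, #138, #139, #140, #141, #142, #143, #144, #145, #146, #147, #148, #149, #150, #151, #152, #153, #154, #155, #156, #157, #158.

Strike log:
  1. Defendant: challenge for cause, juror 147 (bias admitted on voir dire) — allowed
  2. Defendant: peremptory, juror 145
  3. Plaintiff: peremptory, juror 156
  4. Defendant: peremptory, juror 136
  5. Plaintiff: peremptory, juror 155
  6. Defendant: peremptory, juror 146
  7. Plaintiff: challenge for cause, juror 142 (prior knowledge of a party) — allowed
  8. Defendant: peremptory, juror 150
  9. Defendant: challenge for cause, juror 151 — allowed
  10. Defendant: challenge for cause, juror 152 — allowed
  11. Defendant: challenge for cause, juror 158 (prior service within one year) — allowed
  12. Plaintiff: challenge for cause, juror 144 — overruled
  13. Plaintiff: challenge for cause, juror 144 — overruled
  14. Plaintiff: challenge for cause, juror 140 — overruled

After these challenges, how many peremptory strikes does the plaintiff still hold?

0

Plaintiff allotment: 2.
Plaintiff peremptories used: #156, #155 — 2 (for-cause on #142, #144, #144, #140 don't count).
Remaining: 2 − 2 = 0.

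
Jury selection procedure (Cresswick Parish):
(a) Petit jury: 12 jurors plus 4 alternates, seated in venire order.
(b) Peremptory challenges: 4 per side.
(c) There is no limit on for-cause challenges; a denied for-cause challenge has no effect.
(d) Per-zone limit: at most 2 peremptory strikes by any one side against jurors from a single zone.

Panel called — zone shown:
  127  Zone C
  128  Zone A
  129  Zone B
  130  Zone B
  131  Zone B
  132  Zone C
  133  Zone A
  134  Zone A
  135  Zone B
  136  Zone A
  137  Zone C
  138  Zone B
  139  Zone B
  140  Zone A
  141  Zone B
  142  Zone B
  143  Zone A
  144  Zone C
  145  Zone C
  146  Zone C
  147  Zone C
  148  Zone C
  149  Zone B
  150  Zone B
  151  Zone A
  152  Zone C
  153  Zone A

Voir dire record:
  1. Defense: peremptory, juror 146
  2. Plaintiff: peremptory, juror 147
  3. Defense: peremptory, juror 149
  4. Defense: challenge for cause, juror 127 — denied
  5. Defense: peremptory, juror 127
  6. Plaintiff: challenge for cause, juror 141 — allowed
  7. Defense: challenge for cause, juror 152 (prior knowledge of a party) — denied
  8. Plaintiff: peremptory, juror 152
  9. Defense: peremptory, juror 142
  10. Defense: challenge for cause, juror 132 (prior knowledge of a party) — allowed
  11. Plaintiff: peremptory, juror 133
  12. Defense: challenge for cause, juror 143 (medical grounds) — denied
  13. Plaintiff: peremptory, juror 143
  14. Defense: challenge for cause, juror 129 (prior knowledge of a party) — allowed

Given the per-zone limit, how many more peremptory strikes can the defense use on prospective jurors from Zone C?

Defense peremptories so far: #146, #149, #127, #142 — 4 of 4 used, 0 left overall.
Against Zone C: #146, #127 — 2 used; per-zone cap 2 leaves 0.
Binding limit: min(0, 0) = 0.

0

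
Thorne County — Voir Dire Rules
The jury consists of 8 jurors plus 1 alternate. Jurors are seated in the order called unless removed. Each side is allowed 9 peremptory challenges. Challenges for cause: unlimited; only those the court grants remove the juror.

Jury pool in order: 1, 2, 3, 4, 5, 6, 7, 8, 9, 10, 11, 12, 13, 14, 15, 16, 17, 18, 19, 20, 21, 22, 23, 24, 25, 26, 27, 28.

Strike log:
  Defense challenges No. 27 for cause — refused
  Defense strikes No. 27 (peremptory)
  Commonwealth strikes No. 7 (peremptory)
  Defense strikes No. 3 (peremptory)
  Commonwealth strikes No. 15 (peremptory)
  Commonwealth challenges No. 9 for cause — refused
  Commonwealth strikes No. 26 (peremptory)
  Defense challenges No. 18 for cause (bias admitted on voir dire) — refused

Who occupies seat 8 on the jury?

Removed: #3, #7, #15, #26, #27. (#9, #18 stay — for-cause denied.)
Seating in order: seats 1–8 → #1, #2, #4, #5, #6, #8, #9, #10; alternates → #11.
So seat 8 is #10.

10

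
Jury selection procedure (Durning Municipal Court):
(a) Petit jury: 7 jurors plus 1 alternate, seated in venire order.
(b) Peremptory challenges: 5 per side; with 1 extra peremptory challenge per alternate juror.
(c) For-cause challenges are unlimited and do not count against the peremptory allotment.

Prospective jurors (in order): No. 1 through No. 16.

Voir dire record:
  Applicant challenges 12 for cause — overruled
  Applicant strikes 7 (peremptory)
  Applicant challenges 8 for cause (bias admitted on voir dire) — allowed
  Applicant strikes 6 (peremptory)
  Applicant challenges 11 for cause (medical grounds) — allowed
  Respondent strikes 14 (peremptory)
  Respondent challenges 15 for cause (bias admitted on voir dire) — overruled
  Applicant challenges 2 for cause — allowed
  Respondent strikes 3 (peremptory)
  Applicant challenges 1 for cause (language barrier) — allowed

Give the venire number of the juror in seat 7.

Removed: #1, #2, #3, #6, #7, #8, #11, #14. (#12, #15 stay — for-cause denied.)
Seating in order: seats 1–7 → #4, #5, #9, #10, #12, #13, #15; alternates → #16.
So seat 7 is #15.

15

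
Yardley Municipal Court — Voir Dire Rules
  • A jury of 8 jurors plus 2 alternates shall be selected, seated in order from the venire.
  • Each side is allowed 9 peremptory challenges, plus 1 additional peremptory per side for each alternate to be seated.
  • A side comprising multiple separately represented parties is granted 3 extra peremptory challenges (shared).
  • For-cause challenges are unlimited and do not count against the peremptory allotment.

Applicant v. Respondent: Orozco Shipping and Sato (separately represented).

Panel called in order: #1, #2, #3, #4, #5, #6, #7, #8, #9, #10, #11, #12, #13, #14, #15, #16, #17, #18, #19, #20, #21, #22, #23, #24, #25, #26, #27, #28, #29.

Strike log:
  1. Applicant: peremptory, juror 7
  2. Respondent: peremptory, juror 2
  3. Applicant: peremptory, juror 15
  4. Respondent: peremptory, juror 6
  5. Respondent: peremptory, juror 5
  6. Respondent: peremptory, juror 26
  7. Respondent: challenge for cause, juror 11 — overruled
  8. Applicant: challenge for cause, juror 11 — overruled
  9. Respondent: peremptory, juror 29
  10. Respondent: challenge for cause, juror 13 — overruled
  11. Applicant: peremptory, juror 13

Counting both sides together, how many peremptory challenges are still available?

17

Applicant allotment: 9 base + 1 × 2 alternates = 11. Respondent allotment: 9 base + 1 × 2 alternates + 3 multi-party = 14.
Applicant peremptories used: #7, #15, #13 — 3 (the for-cause on #11 doesn't count).
Respondent peremptories used: #2, #6, #5, #26, #29 — 5 (for-cause on #11, #13 don't count).
Remaining: (11 − 3) + (14 − 5) = 17.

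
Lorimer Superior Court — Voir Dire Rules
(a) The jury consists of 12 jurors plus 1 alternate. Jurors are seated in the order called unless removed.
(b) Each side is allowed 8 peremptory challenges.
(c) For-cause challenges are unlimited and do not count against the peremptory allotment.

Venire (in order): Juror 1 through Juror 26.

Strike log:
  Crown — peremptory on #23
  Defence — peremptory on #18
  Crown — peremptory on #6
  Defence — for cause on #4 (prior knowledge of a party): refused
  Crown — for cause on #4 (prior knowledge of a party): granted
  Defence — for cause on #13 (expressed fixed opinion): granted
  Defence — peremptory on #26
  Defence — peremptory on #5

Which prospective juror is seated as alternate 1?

17

Removed: #4, #5, #6, #13, #18, #23, #26.
Seating in order: seats 1–12 → #1, #2, #3, #7, #8, #9, #10, #11, #12, #14, #15, #16; alternates → #17.
So alternate 1 is #17.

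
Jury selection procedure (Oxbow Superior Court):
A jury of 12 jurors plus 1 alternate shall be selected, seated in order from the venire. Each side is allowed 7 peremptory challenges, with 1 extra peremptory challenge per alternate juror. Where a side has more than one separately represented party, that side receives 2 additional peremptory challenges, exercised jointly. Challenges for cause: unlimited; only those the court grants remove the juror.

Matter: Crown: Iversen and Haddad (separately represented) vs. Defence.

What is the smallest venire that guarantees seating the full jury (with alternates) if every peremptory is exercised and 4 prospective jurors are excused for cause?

35

Seats to fill: 12 + 1 alternates = 13.
Peremptories — Crown: 7 + 1×1 + 2 = 10; Defence: 7 + 1×1 = 8; total 18.
For-cause removals: 4.
Minimum venire: 13 + 18 + 4 = 35.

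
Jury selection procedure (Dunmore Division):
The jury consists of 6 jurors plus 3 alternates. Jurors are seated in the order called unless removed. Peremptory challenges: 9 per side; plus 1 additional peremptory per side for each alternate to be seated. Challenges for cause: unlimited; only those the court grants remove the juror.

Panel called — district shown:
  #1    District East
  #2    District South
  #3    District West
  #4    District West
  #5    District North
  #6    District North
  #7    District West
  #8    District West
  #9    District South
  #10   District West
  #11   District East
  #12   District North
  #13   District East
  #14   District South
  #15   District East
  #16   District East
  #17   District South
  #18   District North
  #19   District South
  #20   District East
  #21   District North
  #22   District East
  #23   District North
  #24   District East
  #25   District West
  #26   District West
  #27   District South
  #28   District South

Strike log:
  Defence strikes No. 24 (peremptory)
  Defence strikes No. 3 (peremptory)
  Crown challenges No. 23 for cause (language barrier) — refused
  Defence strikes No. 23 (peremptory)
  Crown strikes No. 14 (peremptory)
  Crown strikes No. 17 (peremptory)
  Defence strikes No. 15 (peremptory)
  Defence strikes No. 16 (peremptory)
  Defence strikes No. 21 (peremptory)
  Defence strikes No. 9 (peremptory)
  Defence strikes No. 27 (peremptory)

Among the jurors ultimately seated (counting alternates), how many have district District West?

4

Removed: #3, #9, #14, #15, #16, #17, #21, #23, #24, #27.
Seated (9 incl. alternates): #1, #2, #4, #5, #6, #7, #8, #10, #11.
Of those, in District West: #4, #7, #8, #10 → 4.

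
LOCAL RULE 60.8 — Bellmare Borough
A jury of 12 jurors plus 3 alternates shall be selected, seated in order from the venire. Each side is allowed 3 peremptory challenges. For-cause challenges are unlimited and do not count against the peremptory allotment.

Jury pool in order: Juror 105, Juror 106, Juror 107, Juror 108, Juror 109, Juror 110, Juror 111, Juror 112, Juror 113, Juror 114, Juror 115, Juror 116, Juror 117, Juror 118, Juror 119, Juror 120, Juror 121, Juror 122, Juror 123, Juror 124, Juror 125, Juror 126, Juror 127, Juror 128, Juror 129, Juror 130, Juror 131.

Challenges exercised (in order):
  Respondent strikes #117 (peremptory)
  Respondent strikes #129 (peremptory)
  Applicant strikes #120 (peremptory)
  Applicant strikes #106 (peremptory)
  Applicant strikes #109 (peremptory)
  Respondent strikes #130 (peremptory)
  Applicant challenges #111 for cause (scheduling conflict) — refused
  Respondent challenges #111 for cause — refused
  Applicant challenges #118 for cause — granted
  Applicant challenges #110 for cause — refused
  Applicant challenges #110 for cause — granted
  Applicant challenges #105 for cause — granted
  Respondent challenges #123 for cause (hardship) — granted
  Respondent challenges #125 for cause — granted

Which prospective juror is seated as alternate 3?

128

Removed: #105, #106, #109, #110, #117, #118, #120, #123, #125, #129, #130. (#111 stays — for-cause denied.)
Seating in order: seats 1–12 → #107, #108, #111, #112, #113, #114, #115, #116, #119, #121, #122, #124; alternates → #126, #127, #128.
So alternate 3 is #128.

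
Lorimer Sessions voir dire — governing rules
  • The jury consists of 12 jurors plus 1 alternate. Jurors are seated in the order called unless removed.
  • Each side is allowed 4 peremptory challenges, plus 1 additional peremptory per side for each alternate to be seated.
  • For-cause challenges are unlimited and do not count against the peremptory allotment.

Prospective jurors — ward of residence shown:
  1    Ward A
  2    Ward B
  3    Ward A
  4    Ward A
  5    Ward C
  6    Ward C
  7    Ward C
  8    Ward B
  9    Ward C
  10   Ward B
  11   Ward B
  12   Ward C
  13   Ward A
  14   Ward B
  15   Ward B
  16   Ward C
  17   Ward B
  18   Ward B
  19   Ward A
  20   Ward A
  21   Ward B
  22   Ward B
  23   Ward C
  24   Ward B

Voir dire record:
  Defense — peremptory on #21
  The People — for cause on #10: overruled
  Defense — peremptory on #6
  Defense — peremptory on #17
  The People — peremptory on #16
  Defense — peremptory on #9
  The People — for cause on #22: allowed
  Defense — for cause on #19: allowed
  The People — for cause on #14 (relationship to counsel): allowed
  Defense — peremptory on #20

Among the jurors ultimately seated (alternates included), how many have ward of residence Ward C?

Removed: #6, #9, #14, #16, #17, #19, #20, #21, #22.
Seated (13 incl. alternates): #1, #2, #3, #4, #5, #7, #8, #10, #11, #12, #13, #15, #18.
Of those, in Ward C: #5, #7, #12 → 3.

3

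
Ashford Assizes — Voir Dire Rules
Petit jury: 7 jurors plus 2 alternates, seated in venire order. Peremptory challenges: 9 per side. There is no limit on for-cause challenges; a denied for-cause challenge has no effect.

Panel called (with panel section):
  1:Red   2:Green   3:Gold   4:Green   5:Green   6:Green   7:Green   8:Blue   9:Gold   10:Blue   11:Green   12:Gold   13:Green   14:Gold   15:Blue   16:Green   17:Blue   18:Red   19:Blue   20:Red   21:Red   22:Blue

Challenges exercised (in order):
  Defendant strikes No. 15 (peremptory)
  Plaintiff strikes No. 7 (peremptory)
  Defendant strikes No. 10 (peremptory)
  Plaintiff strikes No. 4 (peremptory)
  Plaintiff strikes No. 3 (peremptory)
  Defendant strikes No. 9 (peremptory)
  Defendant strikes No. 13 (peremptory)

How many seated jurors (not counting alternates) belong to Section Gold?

Removed: #3, #4, #7, #9, #10, #13, #15.
Seated jurors 1–7: #1, #2, #5, #6, #8, #11, #12 (alternates #14, #16 not counted).
Of those, in Section Gold: #12 → 1.

1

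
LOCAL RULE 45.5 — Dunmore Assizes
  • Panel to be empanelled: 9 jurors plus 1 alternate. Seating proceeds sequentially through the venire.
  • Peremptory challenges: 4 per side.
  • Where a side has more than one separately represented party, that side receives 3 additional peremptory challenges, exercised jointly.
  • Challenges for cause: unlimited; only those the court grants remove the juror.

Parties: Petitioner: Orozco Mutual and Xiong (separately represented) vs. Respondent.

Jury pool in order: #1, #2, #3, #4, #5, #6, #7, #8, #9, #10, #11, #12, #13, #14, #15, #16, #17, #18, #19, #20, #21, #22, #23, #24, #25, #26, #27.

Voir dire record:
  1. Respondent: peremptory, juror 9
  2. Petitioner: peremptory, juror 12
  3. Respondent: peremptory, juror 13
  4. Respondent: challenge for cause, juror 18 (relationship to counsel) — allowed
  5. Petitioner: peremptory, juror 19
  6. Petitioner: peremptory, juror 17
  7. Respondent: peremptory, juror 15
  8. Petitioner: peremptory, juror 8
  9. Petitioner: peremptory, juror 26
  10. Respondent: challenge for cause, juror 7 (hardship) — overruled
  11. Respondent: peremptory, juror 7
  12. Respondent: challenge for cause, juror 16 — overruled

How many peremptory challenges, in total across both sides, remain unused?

Petitioner allotment: 4 base + 3 multi-party = 7. Respondent allotment: 4.
Petitioner peremptories used: #12, #19, #17, #8, #26 — 5.
Respondent peremptories used: #9, #13, #15, #7 — 4 (for-cause on #18, #7, #16 don't count).
Remaining: (7 − 5) + (4 − 4) = 2.

2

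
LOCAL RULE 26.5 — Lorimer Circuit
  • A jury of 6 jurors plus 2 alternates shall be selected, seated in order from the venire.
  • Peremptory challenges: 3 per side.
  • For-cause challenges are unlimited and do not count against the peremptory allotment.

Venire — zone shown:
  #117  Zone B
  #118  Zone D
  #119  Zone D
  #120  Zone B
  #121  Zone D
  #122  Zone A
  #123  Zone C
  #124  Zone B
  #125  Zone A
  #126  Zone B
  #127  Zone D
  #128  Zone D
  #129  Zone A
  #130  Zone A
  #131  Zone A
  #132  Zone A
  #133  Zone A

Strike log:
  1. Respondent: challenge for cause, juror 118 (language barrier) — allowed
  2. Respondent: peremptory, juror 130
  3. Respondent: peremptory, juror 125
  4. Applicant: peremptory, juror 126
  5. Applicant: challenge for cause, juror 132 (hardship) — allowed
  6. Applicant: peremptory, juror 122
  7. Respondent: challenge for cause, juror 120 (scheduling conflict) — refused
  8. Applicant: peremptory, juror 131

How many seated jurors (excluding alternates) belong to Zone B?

Removed: #118, #122, #125, #126, #130, #131, #132.
Seated jurors 1–6: #117, #119, #120, #121, #123, #124 (alternates #127, #128 not counted).
Of those, in Zone B: #117, #120, #124 → 3.

3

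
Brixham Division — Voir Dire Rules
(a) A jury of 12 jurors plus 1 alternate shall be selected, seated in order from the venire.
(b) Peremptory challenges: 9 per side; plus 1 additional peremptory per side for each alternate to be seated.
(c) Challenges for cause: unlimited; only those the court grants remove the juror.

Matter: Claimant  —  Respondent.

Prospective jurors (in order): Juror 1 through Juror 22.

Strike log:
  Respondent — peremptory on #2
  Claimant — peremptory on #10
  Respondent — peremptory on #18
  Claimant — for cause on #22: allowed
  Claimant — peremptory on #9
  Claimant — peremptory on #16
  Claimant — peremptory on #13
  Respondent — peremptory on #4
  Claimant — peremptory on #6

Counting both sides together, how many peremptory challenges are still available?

Claimant allotment: 9 base + 1 × 1 alternate = 10. Respondent allotment: 9 base + 1 × 1 alternate = 10.
Claimant peremptories used: #10, #9, #16, #13, #6 — 5 (the for-cause on #22 doesn't count).
Respondent peremptories used: #2, #18, #4 — 3.
Remaining: (10 − 5) + (10 − 3) = 12.

12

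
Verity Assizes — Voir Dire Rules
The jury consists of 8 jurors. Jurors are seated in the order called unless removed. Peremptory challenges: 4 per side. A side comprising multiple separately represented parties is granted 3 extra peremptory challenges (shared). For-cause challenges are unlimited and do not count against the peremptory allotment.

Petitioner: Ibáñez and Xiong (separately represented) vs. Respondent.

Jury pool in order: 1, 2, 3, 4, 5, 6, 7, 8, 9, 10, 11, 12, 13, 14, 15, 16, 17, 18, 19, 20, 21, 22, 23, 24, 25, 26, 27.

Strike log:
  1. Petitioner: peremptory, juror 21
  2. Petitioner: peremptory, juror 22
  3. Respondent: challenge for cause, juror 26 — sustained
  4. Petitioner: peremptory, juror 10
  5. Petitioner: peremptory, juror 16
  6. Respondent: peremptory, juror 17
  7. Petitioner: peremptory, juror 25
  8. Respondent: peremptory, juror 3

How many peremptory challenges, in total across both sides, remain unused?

4

Petitioner allotment: 4 base + 3 multi-party = 7. Respondent allotment: 4.
Petitioner peremptories used: #21, #22, #10, #16, #25 — 5.
Respondent peremptories used: #17, #3 — 2 (the for-cause on #26 doesn't count).
Remaining: (7 − 5) + (4 − 2) = 4.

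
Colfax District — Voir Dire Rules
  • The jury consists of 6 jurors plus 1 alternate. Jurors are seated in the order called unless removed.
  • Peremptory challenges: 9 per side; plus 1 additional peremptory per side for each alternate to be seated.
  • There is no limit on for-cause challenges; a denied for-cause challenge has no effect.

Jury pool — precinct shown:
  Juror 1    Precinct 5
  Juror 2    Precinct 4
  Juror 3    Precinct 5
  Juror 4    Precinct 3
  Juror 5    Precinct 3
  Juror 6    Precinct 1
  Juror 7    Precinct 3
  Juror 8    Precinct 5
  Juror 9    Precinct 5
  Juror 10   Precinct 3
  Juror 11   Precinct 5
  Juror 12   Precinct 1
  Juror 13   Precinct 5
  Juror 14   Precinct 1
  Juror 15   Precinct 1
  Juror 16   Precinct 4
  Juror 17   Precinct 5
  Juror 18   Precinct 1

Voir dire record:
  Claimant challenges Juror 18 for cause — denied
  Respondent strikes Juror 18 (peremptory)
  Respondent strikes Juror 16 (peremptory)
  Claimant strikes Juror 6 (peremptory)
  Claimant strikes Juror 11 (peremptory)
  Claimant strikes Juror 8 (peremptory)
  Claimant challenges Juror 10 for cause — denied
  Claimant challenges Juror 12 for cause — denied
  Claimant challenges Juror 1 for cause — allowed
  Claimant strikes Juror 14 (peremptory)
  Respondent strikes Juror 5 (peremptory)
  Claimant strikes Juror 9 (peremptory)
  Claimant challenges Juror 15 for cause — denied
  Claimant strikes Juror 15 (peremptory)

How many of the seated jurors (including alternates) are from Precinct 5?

Removed: #1, #5, #6, #8, #9, #11, #14, #15, #16, #18.
Seated (7 incl. alternates): #2, #3, #4, #7, #10, #12, #13.
Of those, in Precinct 5: #3, #13 → 2.

2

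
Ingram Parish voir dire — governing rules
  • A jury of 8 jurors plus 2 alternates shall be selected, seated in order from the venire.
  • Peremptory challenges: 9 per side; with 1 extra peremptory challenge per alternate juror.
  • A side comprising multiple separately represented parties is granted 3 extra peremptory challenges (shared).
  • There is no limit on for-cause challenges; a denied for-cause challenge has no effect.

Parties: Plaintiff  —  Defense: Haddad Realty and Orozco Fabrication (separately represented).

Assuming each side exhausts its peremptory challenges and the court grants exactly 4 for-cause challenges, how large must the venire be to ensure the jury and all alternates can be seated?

Seats to fill: 8 + 2 alternates = 10.
Peremptories — Plaintiff: 9 + 1×2 = 11; Defense: 9 + 1×2 + 3 = 14; total 25.
For-cause removals: 4.
Minimum venire: 10 + 25 + 4 = 39.

39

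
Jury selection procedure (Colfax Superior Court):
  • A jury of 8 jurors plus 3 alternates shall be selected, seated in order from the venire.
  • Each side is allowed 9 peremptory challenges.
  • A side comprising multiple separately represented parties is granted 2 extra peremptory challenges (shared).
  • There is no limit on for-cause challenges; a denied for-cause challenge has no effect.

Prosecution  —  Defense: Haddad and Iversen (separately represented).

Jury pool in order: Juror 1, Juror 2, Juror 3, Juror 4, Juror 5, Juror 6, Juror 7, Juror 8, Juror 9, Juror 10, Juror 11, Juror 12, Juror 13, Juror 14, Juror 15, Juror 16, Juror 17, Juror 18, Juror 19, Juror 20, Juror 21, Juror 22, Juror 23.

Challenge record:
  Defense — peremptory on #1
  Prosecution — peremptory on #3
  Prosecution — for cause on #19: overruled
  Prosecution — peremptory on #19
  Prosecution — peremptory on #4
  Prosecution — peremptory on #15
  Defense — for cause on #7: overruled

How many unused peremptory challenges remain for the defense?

Defense allotment: 9 base + 2 multi-party = 11.
Defense peremptories used: #1 — 1 (the for-cause on #7 doesn't count).
Remaining: 11 − 1 = 10.

10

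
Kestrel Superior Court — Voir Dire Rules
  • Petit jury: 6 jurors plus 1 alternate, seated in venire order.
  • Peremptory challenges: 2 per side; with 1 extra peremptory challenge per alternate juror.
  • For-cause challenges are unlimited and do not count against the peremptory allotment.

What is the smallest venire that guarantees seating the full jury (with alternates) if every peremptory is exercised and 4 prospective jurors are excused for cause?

17

Seats to fill: 6 + 1 alternates = 7.
Peremptories: 2 + 1×1 = 3 per side × 2 sides = 6.
For-cause removals: 4.
Minimum venire: 7 + 6 + 4 = 17.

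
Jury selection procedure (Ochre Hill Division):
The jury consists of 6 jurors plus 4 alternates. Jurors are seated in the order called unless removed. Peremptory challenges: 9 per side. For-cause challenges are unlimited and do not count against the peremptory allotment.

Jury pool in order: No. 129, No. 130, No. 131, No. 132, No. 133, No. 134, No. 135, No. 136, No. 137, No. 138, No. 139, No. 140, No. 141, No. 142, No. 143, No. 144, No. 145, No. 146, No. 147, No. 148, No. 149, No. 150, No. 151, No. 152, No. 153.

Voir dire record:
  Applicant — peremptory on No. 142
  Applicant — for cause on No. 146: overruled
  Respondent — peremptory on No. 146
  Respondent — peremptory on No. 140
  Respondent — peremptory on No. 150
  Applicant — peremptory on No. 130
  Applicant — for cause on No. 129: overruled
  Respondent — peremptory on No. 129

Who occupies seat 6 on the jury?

136

Removed: #129, #130, #140, #142, #146, #150.
Seating in order: seats 1–6 → #131, #132, #133, #134, #135, #136; alternates → #137, #138, #139, #141.
So seat 6 is #136.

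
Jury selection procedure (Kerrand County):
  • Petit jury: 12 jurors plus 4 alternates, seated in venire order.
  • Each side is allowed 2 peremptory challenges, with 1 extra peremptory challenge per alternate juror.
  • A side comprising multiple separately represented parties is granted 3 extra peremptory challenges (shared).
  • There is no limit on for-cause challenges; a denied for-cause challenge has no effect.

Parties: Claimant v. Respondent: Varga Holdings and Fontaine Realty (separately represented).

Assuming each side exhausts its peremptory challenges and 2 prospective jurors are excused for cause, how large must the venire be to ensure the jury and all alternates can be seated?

Seats to fill: 12 + 4 alternates = 16.
Peremptories — Claimant: 2 + 1×4 = 6; Respondent: 2 + 1×4 + 3 = 9; total 15.
For-cause removals: 2.
Minimum venire: 16 + 15 + 2 = 33.

33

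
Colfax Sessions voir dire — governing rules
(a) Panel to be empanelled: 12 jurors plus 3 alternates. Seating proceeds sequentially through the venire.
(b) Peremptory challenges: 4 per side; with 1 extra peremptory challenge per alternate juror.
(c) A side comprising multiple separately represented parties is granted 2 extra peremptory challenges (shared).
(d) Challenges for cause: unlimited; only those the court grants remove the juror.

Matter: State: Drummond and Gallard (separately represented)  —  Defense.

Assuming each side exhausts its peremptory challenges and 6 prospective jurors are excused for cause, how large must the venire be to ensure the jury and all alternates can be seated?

Seats to fill: 12 + 3 alternates = 15.
Peremptories — State: 4 + 1×3 + 2 = 9; Defense: 4 + 1×3 = 7; total 16.
For-cause removals: 6.
Minimum venire: 15 + 16 + 6 = 37.

37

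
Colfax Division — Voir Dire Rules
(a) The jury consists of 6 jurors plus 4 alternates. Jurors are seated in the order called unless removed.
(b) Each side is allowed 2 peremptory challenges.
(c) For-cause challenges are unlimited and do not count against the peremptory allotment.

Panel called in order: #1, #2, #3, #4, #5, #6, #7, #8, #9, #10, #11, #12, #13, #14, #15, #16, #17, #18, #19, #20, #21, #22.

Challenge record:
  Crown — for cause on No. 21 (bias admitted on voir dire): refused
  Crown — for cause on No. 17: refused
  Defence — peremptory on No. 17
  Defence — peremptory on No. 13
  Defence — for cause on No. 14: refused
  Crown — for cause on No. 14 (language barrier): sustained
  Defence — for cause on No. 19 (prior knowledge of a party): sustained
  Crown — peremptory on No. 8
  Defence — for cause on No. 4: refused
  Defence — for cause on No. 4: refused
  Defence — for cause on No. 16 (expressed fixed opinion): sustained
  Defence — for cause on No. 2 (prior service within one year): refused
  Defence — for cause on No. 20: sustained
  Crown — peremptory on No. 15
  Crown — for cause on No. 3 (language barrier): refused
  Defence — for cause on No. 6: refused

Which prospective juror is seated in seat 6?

Removed: #8, #13, #14, #15, #16, #17, #19, #20. (#2, #3, #4, #6, #21 stay — for-cause denied.)
Seating in order: seats 1–6 → #1, #2, #3, #4, #5, #6; alternates → #7, #9, #10, #11.
So seat 6 is #6.

6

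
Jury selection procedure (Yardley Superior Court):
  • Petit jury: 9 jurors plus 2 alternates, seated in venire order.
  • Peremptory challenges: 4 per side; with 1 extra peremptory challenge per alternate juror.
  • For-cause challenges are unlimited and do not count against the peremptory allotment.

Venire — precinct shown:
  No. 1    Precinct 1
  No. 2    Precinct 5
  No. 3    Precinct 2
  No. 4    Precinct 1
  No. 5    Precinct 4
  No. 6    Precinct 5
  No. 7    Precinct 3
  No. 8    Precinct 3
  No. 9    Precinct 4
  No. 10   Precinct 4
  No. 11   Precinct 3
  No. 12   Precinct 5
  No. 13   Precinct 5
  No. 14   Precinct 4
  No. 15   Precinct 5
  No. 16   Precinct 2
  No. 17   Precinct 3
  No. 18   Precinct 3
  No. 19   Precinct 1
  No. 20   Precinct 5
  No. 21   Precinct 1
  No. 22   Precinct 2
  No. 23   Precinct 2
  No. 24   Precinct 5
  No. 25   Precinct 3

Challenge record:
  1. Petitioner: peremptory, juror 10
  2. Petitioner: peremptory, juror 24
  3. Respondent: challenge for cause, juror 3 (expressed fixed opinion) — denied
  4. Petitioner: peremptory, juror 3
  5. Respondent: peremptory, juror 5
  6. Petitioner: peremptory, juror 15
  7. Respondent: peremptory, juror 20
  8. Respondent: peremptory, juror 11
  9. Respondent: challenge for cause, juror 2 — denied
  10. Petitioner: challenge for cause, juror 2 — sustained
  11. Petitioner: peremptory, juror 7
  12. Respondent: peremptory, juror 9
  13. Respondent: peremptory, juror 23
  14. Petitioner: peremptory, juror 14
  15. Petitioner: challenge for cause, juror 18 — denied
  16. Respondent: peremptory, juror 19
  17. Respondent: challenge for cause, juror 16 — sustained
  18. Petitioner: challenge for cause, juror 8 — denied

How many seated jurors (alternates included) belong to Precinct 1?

3

Removed: #2, #3, #5, #7, #9, #10, #11, #14, #15, #16, #19, #20, #23, #24.
Seated (11 incl. alternates): #1, #4, #6, #8, #12, #13, #17, #18, #21, #22, #25.
Of those, in Precinct 1: #1, #4, #21 → 3.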